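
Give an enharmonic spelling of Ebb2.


Step by step:
Enharmonic notes sound the same pitch but are spelled with different letter names
Ebb and D name the same pitch class
= D2


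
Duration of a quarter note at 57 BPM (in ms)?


Solution.
One quarter-note beat = 60000 / BPM = 60000 / 57 ms
Duration = 60000 / 57
= 1052.6 ms


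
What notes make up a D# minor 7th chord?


Working:
Minor 7th chord = root + minor 3rd + perfect 5th + minor 7th
Seventh chords stack in thirds, so the letter names are D-F-A-C
Root: D#
Minor 3rd above D#: F#
Perfect 5th above D#: A#
Minor 7th above D#: C#
Chord = D# F# A# C#


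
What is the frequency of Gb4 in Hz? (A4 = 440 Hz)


Let's work it out.
f = 440 × 2^(n/12) where n = semitones from A4
Gb4: -3 semitones from A4
f = 440 × 2^(-3/12)
f = 369.99 Hz


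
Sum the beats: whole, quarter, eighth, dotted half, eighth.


Step by step:
Beat values:
  whole = 4 beats
  quarter = 1 beat
  eighth = 0.5 beats
  dotted half = 3 beats
  eighth = 0.5 beats
Sum = 4 + 1 + 0.5 + 3 + 0.5
= 9 beats


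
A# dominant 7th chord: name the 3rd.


Step by step:
Dominant 7th chord = root + major 3rd + perfect 5th + minor 7th
Seventh chords stack in thirds, so the letter names are A-C-E-G
Root: A#
Major 3rd above A#: C##
Perfect 5th above A#: E#
Minor 7th above A#: G#
The 3rd = C##


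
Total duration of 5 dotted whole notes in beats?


Base whole note = 4 beats
Dot 1 adds half the previous value: +2
One dotted whole = 4 + 2 = 6
5 of them = 5 × 6 = 30
= 30 beats


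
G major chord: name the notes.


Working:
Major triad = root + major 3rd (4 semitones) + perfect 5th (7 semitones)
A triad on G stacks thirds, so the chord tones use letter names G-B-D
Root: G
Major 3rd above G: B
Perfect 5th above G: D
Chord = G B D


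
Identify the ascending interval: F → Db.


Letter names: F → D spans 6 letter names → a 6th
Semitones: F → Db = 8 half-steps
A 6th of 8 semitones is a minor 6th
= minor 6th


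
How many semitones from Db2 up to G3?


Let's work it out.
Absolute semitone position = octave×12 + chromatic position
Db2: 2×12 + 1 = 25
G3: 3×12 + 7 = 43
Difference = 43 - 25 = 18
= 18 semitones


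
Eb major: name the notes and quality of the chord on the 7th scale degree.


Step by step:
Eb major scale: Eb F G Ab Bb C D
Diatonic triad on degree 7 stacks scale notes 7, 2, 4: D F Ab
D→F = 3 semitones; D→Ab = 6 semitones → diminished triad
= D F Ab (diminished)


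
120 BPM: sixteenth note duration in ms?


Reasoning:
One quarter-note beat = 60000 / BPM = 60000 / 120 ms
Sixteenth note = 1/4 × quarter note
Duration = 1/4 × 60000 / 120 = 15000 / 120
= 125.0 ms


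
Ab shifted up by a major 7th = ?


major 7th: 7 letter names, 11 semitones
Letter: A + 6 → G
Pitch: Ab + 11 semitones, spelled as a G → G
= G


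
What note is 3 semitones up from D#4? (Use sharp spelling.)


Step by step:
D#4: chromatic position 3 in octave 4 → absolute = 4×12 + 3 = 51
Transpose up 3: 51 + 3 = 54
54 = 4×12 + 6 → F# in octave 4
Result = F#4


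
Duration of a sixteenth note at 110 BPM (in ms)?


One quarter-note beat = 60000 / BPM = 60000 / 110 ms
Sixteenth note = 1/4 × quarter note
Duration = 1/4 × 60000 / 110 = 15000 / 110
= 136.4 ms


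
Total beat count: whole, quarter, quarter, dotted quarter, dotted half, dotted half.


Beat values:
  whole = 4 beats
  quarter = 1 beat
  quarter = 1 beat
  dotted quarter = 1.5 beats
  dotted half = 3 beats
  dotted half = 3 beats
Sum = 4 + 1 + 1 + 1.5 + 3 + 3
= 13.5 beats


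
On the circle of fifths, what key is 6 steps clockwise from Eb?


Each clockwise step on the circle of fifths moves up a perfect 5th
From Eb: Eb → Bb → F → C → G → D → A
= A


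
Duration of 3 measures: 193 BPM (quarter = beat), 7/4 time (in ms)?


Step by step:
Quarter-note beat duration = 60000 / 193 ms
Beats per measure (7/4) = 7
One measure = 7 × 60000 / 193 = 420000 / 193 ms
3 measures = 3 × 420000 / 193 = 1260000 / 193
= 6528.5 ms


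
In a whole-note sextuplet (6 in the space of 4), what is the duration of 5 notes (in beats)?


Working:
Sextuplet: 6 notes occupy the space of 4 whole notes
Space = 4 × 4 = 16 beats
Each sextuplet note = 16 / 6 = 8/3 beats
5 notes = 5 × 8/3 = 40/3
= 40/3 beats


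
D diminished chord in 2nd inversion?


Working:
Root position: D F Ab
2nd inversion: move root and 3rd up an octave
Bass note: Ab
Notes (bottom to top) = Ab D F


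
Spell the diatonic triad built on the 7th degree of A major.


Solution.
A major scale: A B C# D E F# G#
Diatonic triad on degree 7 stacks scale notes 7, 2, 4: G# B D
G#→B = 3 semitones; G#→D = 6 semitones → diminished triad
= G# B D (diminished)


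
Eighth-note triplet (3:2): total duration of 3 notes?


Triplet: 3 notes occupy the space of 2 eighth notes
Space = 2 × 1/2 = 1 beat
Each triplet note = 1 / 3 = 1/3 beats
3 notes = 3 × 1/3 = 1
= 1 beat


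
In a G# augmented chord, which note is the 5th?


Reasoning:
Augmented triad = root + major 3rd (4 semitones) + augmented 5th (8 semitones)
A triad on G# stacks thirds, so the chord tones use letter names G-B-D
Root: G#
Major 3rd above G#: B#
Augmented 5th above G#: D##
The 5th = D##


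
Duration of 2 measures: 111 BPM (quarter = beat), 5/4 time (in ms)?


Working:
Quarter-note beat duration = 60000 / 111 ms
Beats per measure (5/4) = 5
One measure = 5 × 60000 / 111 = 300000 / 111 ms
2 measures = 2 × 300000 / 111 = 600000 / 111
= 5405.4 ms


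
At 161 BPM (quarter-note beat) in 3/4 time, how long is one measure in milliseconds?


Let's work it out.
Quarter-note beat duration = 60000 / 161 ms
Beats per measure (3/4) = 3
One measure = 3 × 60000 / 161 = 180000 / 161 ms
= 1118.0 ms


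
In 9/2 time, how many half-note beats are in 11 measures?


Step by step:
Time signature 9/2: the bottom number 2 means the half note gets one count
The top number 9 means 9 half-note beats per measure
Total = 9 × 11 measures
= 99 half-note beats


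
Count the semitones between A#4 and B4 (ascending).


Absolute semitone position = octave×12 + chromatic position
A#4: 4×12 + 10 = 58
B4: 4×12 + 11 = 59
Difference = 59 - 58 = 1
= 1 semitone


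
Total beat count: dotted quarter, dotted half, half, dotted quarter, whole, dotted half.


Beat values:
  dotted quarter = 1.5 beats
  dotted half = 3 beats
  half = 2 beats
  dotted quarter = 1.5 beats
  whole = 4 beats
  dotted half = 3 beats
Sum = 1.5 + 3 + 2 + 1.5 + 4 + 3
= 15 beats


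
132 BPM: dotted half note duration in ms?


Let's work it out.
One quarter-note beat = 60000 / BPM = 60000 / 132 ms
Dotted half note = 3 × quarter note
Duration = 3 × 60000 / 132 = 180000 / 132
= 1363.6 ms


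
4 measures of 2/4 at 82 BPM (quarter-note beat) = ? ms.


Step by step:
Quarter-note beat duration = 60000 / 82 ms
Beats per measure (2/4) = 2
One measure = 2 × 60000 / 82 = 120000 / 82 ms
4 measures = 4 × 120000 / 82 = 480000 / 82
= 5853.7 ms


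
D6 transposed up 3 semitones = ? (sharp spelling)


D6: chromatic position 2 in octave 6 → absolute = 6×12 + 2 = 74
Transpose up 3: 74 + 3 = 77
77 = 6×12 + 5 → F in octave 6
Result = F6


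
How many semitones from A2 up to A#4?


Step by step:
Absolute semitone position = octave×12 + chromatic position
A2: 2×12 + 9 = 33
A#4: 4×12 + 10 = 58
Difference = 58 - 33 = 25
= 25 semitones


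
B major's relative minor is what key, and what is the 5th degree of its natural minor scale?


The relative minor shares the major's key signature and starts on its 6th degree
6th degree = a major 6th above the tonic; a major 6th above B is G#
→ relative minor of B major is G# minor
G# natural minor scale: G# A# B C# D# E F#
= G# minor; 5th degree = D#


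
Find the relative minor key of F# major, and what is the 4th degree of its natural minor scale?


The relative minor shares the major's key signature and starts on its 6th degree
6th degree = a major 6th above the tonic; a major 6th above F# is D#
→ relative minor of F# major is D# minor
D# natural minor scale: D# E# F# G# A# B C#
= D# minor; 4th degree = G#


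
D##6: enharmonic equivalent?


Working:
Enharmonic notes sound the same pitch but are spelled with different letter names
D## and E name the same pitch class
= E6


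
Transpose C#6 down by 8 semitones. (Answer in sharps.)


Reasoning:
C#6: chromatic position 1 in octave 6 → absolute = 6×12 + 1 = 73
Transpose down 8: 73 - 8 = 65
65 = 5×12 + 5 → F in octave 5
Result = F5


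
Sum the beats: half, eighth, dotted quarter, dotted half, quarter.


Reasoning:
Beat values:
  half = 2 beats
  eighth = 0.5 beats
  dotted quarter = 1.5 beats
  dotted half = 3 beats
  quarter = 1 beat
Sum = 2 + 0.5 + 1.5 + 3 + 1
= 8 beats


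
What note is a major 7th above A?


A 7th spans 7 letter names, so from A we land on G
A major 7th = 11 semitones above A
Spell G at that pitch: G#
= G#


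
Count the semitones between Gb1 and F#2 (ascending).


Working:
Absolute semitone position = octave×12 + chromatic position
Gb1: 1×12 + 6 = 18
F#2: 2×12 + 6 = 30
Difference = 30 - 18 = 12
= 12 semitones


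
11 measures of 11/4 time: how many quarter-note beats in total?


Step by step:
Time signature 11/4: the bottom number 4 means the quarter note gets one count
The top number 11 means 11 quarter-note beats per measure
Total = 11 × 11 measures
= 121 quarter-note beats


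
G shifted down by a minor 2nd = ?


minor 2nd: 2 letter names, 1 semitones
Letter: G - 1 → F
Pitch: G - 1 semitones, spelled as an F → F#
= F#


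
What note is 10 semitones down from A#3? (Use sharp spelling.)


Solution.
A#3: chromatic position 10 in octave 3 → absolute = 3×12 + 10 = 46
Transpose down 10: 46 - 10 = 36
36 = 3×12 + 0 → C in octave 3
Result = C3


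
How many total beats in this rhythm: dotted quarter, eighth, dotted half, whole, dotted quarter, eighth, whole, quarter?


Working:
Beat values:
  dotted quarter = 1.5 beats
  eighth = 0.5 beats
  dotted half = 3 beats
  whole = 4 beats
  dotted quarter = 1.5 beats
  eighth = 0.5 beats
  whole = 4 beats
  quarter = 1 beat
Sum = 1.5 + 0.5 + 3 + 4 + 1.5 + 0.5 + 4 + 1
= 16 beats


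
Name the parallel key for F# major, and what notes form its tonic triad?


Parallel keys share the same tonic but differ in mode
F# major → parallel is F# minor
Tonic triad of F# minor = F# A C#
= F# minor; triad = F# A C#


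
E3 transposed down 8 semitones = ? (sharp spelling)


Working:
E3: chromatic position 4 in octave 3 → absolute = 3×12 + 4 = 40
Transpose down 8: 40 - 8 = 32
32 = 2×12 + 8 → G# in octave 2
Result = G#2


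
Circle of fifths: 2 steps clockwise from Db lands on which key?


Reasoning:
Each clockwise step on the circle of fifths moves up a perfect 5th
From Db: Db → Ab → Eb
= Eb


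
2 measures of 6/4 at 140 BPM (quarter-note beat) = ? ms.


Reasoning:
Quarter-note beat duration = 60000 / 140 ms
Beats per measure (6/4) = 6
One measure = 6 × 60000 / 140 = 360000 / 140 ms
2 measures = 2 × 360000 / 140 = 720000 / 140
= 5142.9 ms


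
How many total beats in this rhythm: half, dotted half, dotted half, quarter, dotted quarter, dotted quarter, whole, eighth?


Beat values:
  half = 2 beats
  dotted half = 3 beats
  dotted half = 3 beats
  quarter = 1 beat
  dotted quarter = 1.5 beats
  dotted quarter = 1.5 beats
  whole = 4 beats
  eighth = 0.5 beats
Sum = 2 + 3 + 3 + 1 + 1.5 + 1.5 + 4 + 0.5
= 16.5 beats


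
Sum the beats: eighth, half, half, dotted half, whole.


Solution.
Beat values:
  eighth = 0.5 beats
  half = 2 beats
  half = 2 beats
  dotted half = 3 beats
  whole = 4 beats
Sum = 0.5 + 2 + 2 + 3 + 4
= 11.5 beats


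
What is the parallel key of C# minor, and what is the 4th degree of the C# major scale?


Working:
Parallel keys share the same tonic but differ in mode
C# minor → parallel is C# major
C# major scale: C# D# E# F# G# A# B#
= C# major; 4th degree = F#


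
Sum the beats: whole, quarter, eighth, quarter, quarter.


Let's work it out.
Beat values:
  whole = 4 beats
  quarter = 1 beat
  eighth = 0.5 beats
  quarter = 1 beat
  quarter = 1 beat
Sum = 4 + 1 + 0.5 + 1 + 1
= 7.5 beats


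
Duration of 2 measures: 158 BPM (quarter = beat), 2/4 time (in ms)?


Solution.
Quarter-note beat duration = 60000 / 158 ms
Beats per measure (2/4) = 2
One measure = 2 × 60000 / 158 = 120000 / 158 ms
2 measures = 2 × 120000 / 158 = 240000 / 158
= 1519.0 ms


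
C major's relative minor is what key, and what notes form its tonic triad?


The relative minor shares the major's key signature and starts on its 6th degree
6th degree = a major 6th above the tonic; a major 6th above C is A
→ relative minor of C major is A minor
Tonic triad of A minor = root + minor 3rd + perfect 5th = A C E
= A minor; triad = A C E


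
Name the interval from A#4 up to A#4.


Letter names: A → A spans 1 letter name → a unison
Semitones: A#4 → A#4 = 0 half-steps
A unison of 0 semitones is a perfect unison
= perfect unison


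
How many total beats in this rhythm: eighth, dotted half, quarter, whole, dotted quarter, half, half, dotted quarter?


Solution.
Beat values:
  eighth = 0.5 beats
  dotted half = 3 beats
  quarter = 1 beat
  whole = 4 beats
  dotted quarter = 1.5 beats
  half = 2 beats
  half = 2 beats
  dotted quarter = 1.5 beats
Sum = 0.5 + 3 + 1 + 4 + 1.5 + 2 + 2 + 1.5
= 15.5 beats


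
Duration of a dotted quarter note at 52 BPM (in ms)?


Solution.
One quarter-note beat = 60000 / BPM = 60000 / 52 ms
Dotted quarter note = 3/2 × quarter note
Duration = 3/2 × 60000 / 52 = 90000 / 52
= 1730.8 ms


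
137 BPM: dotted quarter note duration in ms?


Let's work it out.
One quarter-note beat = 60000 / BPM = 60000 / 137 ms
Dotted quarter note = 3/2 × quarter note
Duration = 3/2 × 60000 / 137 = 90000 / 137
= 656.9 ms


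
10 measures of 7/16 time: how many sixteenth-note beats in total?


Reasoning:
Time signature 7/16: the bottom number 16 means the sixteenth note gets one count
The top number 7 means 7 sixteenth-note beats per measure
Total = 7 × 10 measures
= 70 sixteenth-note beats


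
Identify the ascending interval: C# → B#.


Letter names: C → B spans 7 letter names → a 7th
Semitones: C# → B# = 11 half-steps
A 7th of 11 semitones is a major 7th
= major 7th


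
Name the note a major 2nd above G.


Step by step:
A 2nd spans 2 letter names, so from G we land on A
A major 2nd = 2 semitones above G
Spell A at that pitch: A
= A


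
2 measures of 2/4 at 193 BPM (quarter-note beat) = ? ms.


Let's work it out.
Quarter-note beat duration = 60000 / 193 ms
Beats per measure (2/4) = 2
One measure = 2 × 60000 / 193 = 120000 / 193 ms
2 measures = 2 × 120000 / 193 = 240000 / 193
= 1243.5 ms


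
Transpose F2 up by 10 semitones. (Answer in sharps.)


F2: chromatic position 5 in octave 2 → absolute = 2×12 + 5 = 29
Transpose up 10: 29 + 10 = 39
39 = 3×12 + 3 → D# in octave 3
Result = D#3


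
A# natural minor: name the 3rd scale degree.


Working:
Natural minor scale pattern: W-H-W-W-H-W-W (2-1-2-2-1-2-2 semitones)
Starting from A#:
  A# + 2 semitones → B#
  B# + 1 semitone → C#
  C# + 2 semitones → D#
  D# + 2 semitones → E#
  E# + 1 semitone → F#
  F# + 2 semitones → G#
  G# + 2 semitones → A#
Scale: A# B# C# D# E# F# G#
Degree 3 = C#


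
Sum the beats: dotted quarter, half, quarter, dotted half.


Reasoning:
Beat values:
  dotted quarter = 1.5 beats
  half = 2 beats
  quarter = 1 beat
  dotted half = 3 beats
Sum = 1.5 + 2 + 1 + 3
= 7.5 beats


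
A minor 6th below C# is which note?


Let's work it out.
A 6th spans 6 letter names, so from C we land on E
A minor 6th = 8 semitones below C#
Spell E at that pitch: E#
= E#


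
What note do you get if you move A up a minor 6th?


Reasoning:
minor 6th: 6 letter names, 8 semitones
Letter: A + 5 → F
Pitch: A + 8 semitones, spelled as an F → F
= F


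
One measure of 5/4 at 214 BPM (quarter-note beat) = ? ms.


Step by step:
Quarter-note beat duration = 60000 / 214 ms
Beats per measure (5/4) = 5
One measure = 5 × 60000 / 214 = 300000 / 214 ms
= 1401.9 ms


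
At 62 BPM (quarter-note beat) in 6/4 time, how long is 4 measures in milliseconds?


Solution.
Quarter-note beat duration = 60000 / 62 ms
Beats per measure (6/4) = 6
One measure = 6 × 60000 / 62 = 360000 / 62 ms
4 measures = 4 × 360000 / 62 = 1440000 / 62
= 23225.8 ms


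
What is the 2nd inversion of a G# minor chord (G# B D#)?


Reasoning:
Root position: G# B D#
2nd inversion: move root and 3rd up an octave
Bass note: D#
Notes (bottom to top) = D# G# B


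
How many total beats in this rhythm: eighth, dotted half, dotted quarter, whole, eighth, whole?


Beat values:
  eighth = 0.5 beats
  dotted half = 3 beats
  dotted quarter = 1.5 beats
  whole = 4 beats
  eighth = 0.5 beats
  whole = 4 beats
Sum = 0.5 + 3 + 1.5 + 4 + 0.5 + 4
= 13.5 beats


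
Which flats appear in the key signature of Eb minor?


Flat minor keys: A(0), D(1), G(2), C(3), F(4), Bb(5), Eb(6), Ab(7)
Eb minor has 6 flats
Order of flats: Bb Eb Ab Db Gb Cb Fb → first 6: Bb, Eb, Ab, Db, Gb, Cb
= Bb, Eb, Ab, Db, Gb, Cb


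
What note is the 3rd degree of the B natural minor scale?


Reasoning:
Natural minor scale pattern: W-H-W-W-H-W-W (2-1-2-2-1-2-2 semitones)
Starting from B:
  B + 2 semitones → C#
  C# + 1 semitone → D
  D + 2 semitones → E
  E + 2 semitones → F#
  F# + 1 semitone → G
  G + 2 semitones → A
  A + 2 semitones → B
Scale: B C# D E F# G A
Degree 3 = D


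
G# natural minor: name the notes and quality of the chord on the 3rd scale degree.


G# natural minor scale: G# A# B C# D# E F#
Diatonic triad on degree 3 stacks scale notes 3, 5, 7: B D# F#
B→D# = 4 semitones; B→F# = 7 semitones → major triad
= B D# F# (major)


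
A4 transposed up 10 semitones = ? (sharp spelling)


Step by step:
A4: chromatic position 9 in octave 4 → absolute = 4×12 + 9 = 57
Transpose up 10: 57 + 10 = 67
67 = 5×12 + 7 → G in octave 5
Result = G5


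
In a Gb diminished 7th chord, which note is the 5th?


Step by step:
Diminished 7th chord = root + minor 3rd + diminished 5th + diminished 7th
Seventh chords stack in thirds, so the letter names are G-B-D-F
Root: Gb
Minor 3rd above Gb: Bbb
Diminished 5th above Gb: Dbb
Diminished 7th above Gb: Fbb
The 5th = Dbb


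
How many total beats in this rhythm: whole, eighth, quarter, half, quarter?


Let's work it out.
Beat values:
  whole = 4 beats
  eighth = 0.5 beats
  quarter = 1 beat
  half = 2 beats
  quarter = 1 beat
Sum = 4 + 0.5 + 1 + 2 + 1
= 8.5 beats


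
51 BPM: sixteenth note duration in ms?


Reasoning:
One quarter-note beat = 60000 / BPM = 60000 / 51 ms
Sixteenth note = 1/4 × quarter note
Duration = 1/4 × 60000 / 51 = 15000 / 51
= 294.1 ms


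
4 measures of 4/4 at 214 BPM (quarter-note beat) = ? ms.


Reasoning:
Quarter-note beat duration = 60000 / 214 ms
Beats per measure (4/4) = 4
One measure = 4 × 60000 / 214 = 240000 / 214 ms
4 measures = 4 × 240000 / 214 = 960000 / 214
= 4486.0 ms


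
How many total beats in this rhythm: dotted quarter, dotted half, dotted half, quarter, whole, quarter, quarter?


Working:
Beat values:
  dotted quarter = 1.5 beats
  dotted half = 3 beats
  dotted half = 3 beats
  quarter = 1 beat
  whole = 4 beats
  quarter = 1 beat
  quarter = 1 beat
Sum = 1.5 + 3 + 3 + 1 + 4 + 1 + 1
= 14.5 beats


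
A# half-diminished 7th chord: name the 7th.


Let's work it out.
Half-diminished 7th chord = root + minor 3rd + diminished 5th + minor 7th
Seventh chords stack in thirds, so the letter names are A-C-E-G
Root: A#
Minor 3rd above A#: C#
Diminished 5th above A#: E
Minor 7th above A#: G#
The 7th = G#


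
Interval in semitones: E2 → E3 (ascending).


Reasoning:
Absolute semitone position = octave×12 + chromatic position
E2: 2×12 + 4 = 28
E3: 3×12 + 4 = 40
Difference = 40 - 28 = 12
= 12 semitones


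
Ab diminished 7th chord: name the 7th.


Reasoning:
Diminished 7th chord = root + minor 3rd + diminished 5th + diminished 7th
Seventh chords stack in thirds, so the letter names are A-C-E-G
Root: Ab
Minor 3rd above Ab: Cb
Diminished 5th above Ab: Ebb
Diminished 7th above Ab: Gbb
The 7th = Gbb


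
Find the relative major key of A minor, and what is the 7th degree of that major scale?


Let's work it out.
The relative major shares the key signature and is a minor 3rd above the minor tonic
A minor 3rd above A is C
→ relative major of A minor is C major
C major scale: C D E F G A B
= C major; 7th degree = B


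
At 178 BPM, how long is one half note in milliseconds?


One quarter-note beat = 60000 / BPM = 60000 / 178 ms
Half note = 2 × quarter note
Duration = 2 × 60000 / 178 = 120000 / 178
= 674.2 ms


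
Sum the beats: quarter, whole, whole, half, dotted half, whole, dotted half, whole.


Beat values:
  quarter = 1 beat
  whole = 4 beats
  whole = 4 beats
  half = 2 beats
  dotted half = 3 beats
  whole = 4 beats
  dotted half = 3 beats
  whole = 4 beats
Sum = 1 + 4 + 4 + 2 + 3 + 4 + 3 + 4
= 25 beats


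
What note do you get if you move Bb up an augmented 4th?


Solution.
augmented 4th: 4 letter names, 6 semitones
Letter: B + 3 → E
Pitch: Bb + 6 semitones, spelled as an E → E
= E


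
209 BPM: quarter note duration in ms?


Step by step:
One quarter-note beat = 60000 / BPM = 60000 / 209 ms
Duration = 60000 / 209
= 287.1 ms


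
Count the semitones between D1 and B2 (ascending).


Absolute semitone position = octave×12 + chromatic position
D1: 1×12 + 2 = 14
B2: 2×12 + 11 = 35
Difference = 35 - 14 = 21
= 21 semitones


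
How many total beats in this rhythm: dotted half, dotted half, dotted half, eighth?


Step by step:
Beat values:
  dotted half = 3 beats
  dotted half = 3 beats
  dotted half = 3 beats
  eighth = 0.5 beats
Sum = 3 + 3 + 3 + 0.5
= 9.5 beats


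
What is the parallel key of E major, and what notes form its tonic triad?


Step by step:
Parallel keys share the same tonic but differ in mode
E major → parallel is E minor
Tonic triad of E minor = E G B
= E minor; triad = E G B


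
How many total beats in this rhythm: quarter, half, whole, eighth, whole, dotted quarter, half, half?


Working:
Beat values:
  quarter = 1 beat
  half = 2 beats
  whole = 4 beats
  eighth = 0.5 beats
  whole = 4 beats
  dotted quarter = 1.5 beats
  half = 2 beats
  half = 2 beats
Sum = 1 + 2 + 4 + 0.5 + 4 + 1.5 + 2 + 2
= 17 beats


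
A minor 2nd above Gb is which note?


Solution.
A 2nd spans 2 letter names, so from G we land on A
A minor 2nd = 1 semitone above Gb
Spell A at that pitch: Abb
= Abb


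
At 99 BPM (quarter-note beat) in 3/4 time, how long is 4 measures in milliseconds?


Quarter-note beat duration = 60000 / 99 ms
Beats per measure (3/4) = 3
One measure = 3 × 60000 / 99 = 180000 / 99 ms
4 measures = 4 × 180000 / 99 = 720000 / 99
= 7272.7 ms


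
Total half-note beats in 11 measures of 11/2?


Step by step:
Time signature 11/2: the bottom number 2 means the half note gets one count
The top number 11 means 11 half-note beats per measure
Total = 11 × 11 measures
= 121 half-note beats


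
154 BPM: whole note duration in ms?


One quarter-note beat = 60000 / BPM = 60000 / 154 ms
Whole note = 4 × quarter note
Duration = 4 × 60000 / 154 = 240000 / 154
= 1558.4 ms


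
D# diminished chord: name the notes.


Diminished triad = root + minor 3rd (3 semitones) + diminished 5th (6 semitones)
A triad on D# stacks thirds, so the chord tones use letter names D-F-A
Root: D#
Minor 3rd above D#: F#
Diminished 5th above D#: A
Chord = D# F# A


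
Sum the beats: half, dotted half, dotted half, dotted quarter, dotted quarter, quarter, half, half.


Let's work it out.
Beat values:
  half = 2 beats
  dotted half = 3 beats
  dotted half = 3 beats
  dotted quarter = 1.5 beats
  dotted quarter = 1.5 beats
  quarter = 1 beat
  half = 2 beats
  half = 2 beats
Sum = 2 + 3 + 3 + 1.5 + 1.5 + 1 + 2 + 2
= 16 beats


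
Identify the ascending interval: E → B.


Solution.
Letter names: E → B spans 5 letter names → a 5th
Semitones: E → B = 7 half-steps
A 5th of 7 semitones is a perfect 5th
= perfect 5th


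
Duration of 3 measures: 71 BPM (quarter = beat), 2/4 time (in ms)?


Quarter-note beat duration = 60000 / 71 ms
Beats per measure (2/4) = 2
One measure = 2 × 60000 / 71 = 120000 / 71 ms
3 measures = 3 × 120000 / 71 = 360000 / 71
= 5070.4 ms


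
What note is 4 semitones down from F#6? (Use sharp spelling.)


F#6: chromatic position 6 in octave 6 → absolute = 6×12 + 6 = 78
Transpose down 4: 78 - 4 = 74
74 = 6×12 + 2 → D in octave 6
Result = D6


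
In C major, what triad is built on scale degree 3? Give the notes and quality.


Let's work it out.
C major scale: C D E F G A B
Diatonic triad on degree 3 stacks scale notes 3, 5, 7: E G B
E→G = 3 semitones; E→B = 7 semitones → minor triad
= E G B (minor)


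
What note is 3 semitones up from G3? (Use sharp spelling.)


Working:
G3: chromatic position 7 in octave 3 → absolute = 3×12 + 7 = 43
Transpose up 3: 43 + 3 = 46
46 = 3×12 + 10 → A# in octave 3
Result = A#3


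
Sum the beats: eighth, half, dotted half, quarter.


Beat values:
  eighth = 0.5 beats
  half = 2 beats
  dotted half = 3 beats
  quarter = 1 beat
Sum = 0.5 + 2 + 3 + 1
= 6.5 beats


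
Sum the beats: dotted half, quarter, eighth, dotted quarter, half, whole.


Solution.
Beat values:
  dotted half = 3 beats
  quarter = 1 beat
  eighth = 0.5 beats
  dotted quarter = 1.5 beats
  half = 2 beats
  whole = 4 beats
Sum = 3 + 1 + 0.5 + 1.5 + 2 + 4
= 12 beats


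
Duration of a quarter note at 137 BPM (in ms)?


Let's work it out.
One quarter-note beat = 60000 / BPM = 60000 / 137 ms
Duration = 60000 / 137
= 438.0 ms


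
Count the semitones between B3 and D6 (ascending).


Absolute semitone position = octave×12 + chromatic position
B3: 3×12 + 11 = 47
D6: 6×12 + 2 = 74
Difference = 74 - 47 = 27
= 27 semitones


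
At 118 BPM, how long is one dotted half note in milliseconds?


One quarter-note beat = 60000 / BPM = 60000 / 118 ms
Dotted half note = 3 × quarter note
Duration = 3 × 60000 / 118 = 180000 / 118
= 1525.4 ms


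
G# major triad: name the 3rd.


Let's work it out.
Major triad = root + major 3rd (4 semitones) + perfect 5th (7 semitones)
A triad on G# stacks thirds, so the chord tones use letter names G-B-D
Root: G#
Major 3rd above G#: B#
Perfect 5th above G#: D#
The 3rd = B#


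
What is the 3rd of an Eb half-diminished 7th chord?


Half-diminished 7th chord = root + minor 3rd + diminished 5th + minor 7th
Seventh chords stack in thirds, so the letter names are E-G-B-D
Root: Eb
Minor 3rd above Eb: Gb
Diminished 5th above Eb: Bbb
Minor 7th above Eb: Db
The 3rd = Gb


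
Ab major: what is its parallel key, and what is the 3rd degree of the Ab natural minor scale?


Solution.
Parallel keys share the same tonic but differ in mode
Ab major → parallel is Ab minor
Ab natural minor scale: Ab Bb Cb Db Eb Fb Gb
= Ab minor; 3rd degree = Cb


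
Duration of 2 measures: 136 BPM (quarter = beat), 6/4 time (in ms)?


Working:
Quarter-note beat duration = 60000 / 136 ms
Beats per measure (6/4) = 6
One measure = 6 × 60000 / 136 = 360000 / 136 ms
2 measures = 2 × 360000 / 136 = 720000 / 136
= 5294.1 ms


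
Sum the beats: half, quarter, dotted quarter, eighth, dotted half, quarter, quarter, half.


Let's work it out.
Beat values:
  half = 2 beats
  quarter = 1 beat
  dotted quarter = 1.5 beats
  eighth = 0.5 beats
  dotted half = 3 beats
  quarter = 1 beat
  quarter = 1 beat
  half = 2 beats
Sum = 2 + 1 + 1.5 + 0.5 + 3 + 1 + 1 + 2
= 12 beats


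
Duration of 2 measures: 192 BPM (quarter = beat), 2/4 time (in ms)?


Solution.
Quarter-note beat duration = 60000 / 192 ms
Beats per measure (2/4) = 2
One measure = 2 × 60000 / 192 = 120000 / 192 ms
2 measures = 2 × 120000 / 192 = 240000 / 192
= 1250.0 ms


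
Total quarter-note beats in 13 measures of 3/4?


Working:
Time signature 3/4: the bottom number 4 means the quarter note gets one count
The top number 3 means 3 quarter-note beats per measure
Total = 3 × 13 measures
= 39 quarter-note beats


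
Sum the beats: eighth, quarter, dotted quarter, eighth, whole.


Beat values:
  eighth = 0.5 beats
  quarter = 1 beat
  dotted quarter = 1.5 beats
  eighth = 0.5 beats
  whole = 4 beats
Sum = 0.5 + 1 + 1.5 + 0.5 + 4
= 7.5 beats


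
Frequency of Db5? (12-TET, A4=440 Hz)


Working:
f = 440 × 2^(n/12) where n = semitones from A4
Db5: 4 semitones from A4
f = 440 × 2^(4/12)
f = 554.37 Hz


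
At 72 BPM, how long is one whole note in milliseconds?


One quarter-note beat = 60000 / BPM = 60000 / 72 ms
Whole note = 4 × quarter note
Duration = 4 × 60000 / 72 = 240000 / 72
= 3333.3 ms


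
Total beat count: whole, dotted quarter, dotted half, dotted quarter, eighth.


Solution.
Beat values:
  whole = 4 beats
  dotted quarter = 1.5 beats
  dotted half = 3 beats
  dotted quarter = 1.5 beats
  eighth = 0.5 beats
Sum = 4 + 1.5 + 3 + 1.5 + 0.5
= 10.5 beats


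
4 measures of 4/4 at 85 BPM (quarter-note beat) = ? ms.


Step by step:
Quarter-note beat duration = 60000 / 85 ms
Beats per measure (4/4) = 4
One measure = 4 × 60000 / 85 = 240000 / 85 ms
4 measures = 4 × 240000 / 85 = 960000 / 85
= 11294.1 ms


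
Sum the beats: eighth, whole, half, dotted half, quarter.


Solution.
Beat values:
  eighth = 0.5 beats
  whole = 4 beats
  half = 2 beats
  dotted half = 3 beats
  quarter = 1 beat
Sum = 0.5 + 4 + 2 + 3 + 1
= 10.5 beats


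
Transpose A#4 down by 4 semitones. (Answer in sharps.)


Solution.
A#4: chromatic position 10 in octave 4 → absolute = 4×12 + 10 = 58
Transpose down 4: 58 - 4 = 54
54 = 4×12 + 6 → F# in octave 4
Result = F#4


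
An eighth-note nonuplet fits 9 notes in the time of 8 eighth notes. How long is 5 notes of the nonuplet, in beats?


Solution.
Nonuplet: 9 notes occupy the space of 8 eighth notes
Space = 8 × 1/2 = 4 beats
Each nonuplet note = 4 / 9 = 4/9 beats
5 notes = 5 × 4/9 = 20/9
= 20/9 beats


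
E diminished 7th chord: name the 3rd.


Working:
Diminished 7th chord = root + minor 3rd + diminished 5th + diminished 7th
Seventh chords stack in thirds, so the letter names are E-G-B-D
Root: E
Minor 3rd above E: G
Diminished 5th above E: Bb
Diminished 7th above E: Db
The 3rd = G


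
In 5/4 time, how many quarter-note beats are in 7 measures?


Step by step:
Time signature 5/4: the bottom number 4 means the quarter note gets one count
The top number 5 means 5 quarter-note beats per measure
Total = 5 × 7 measures
= 35 quarter-note beats


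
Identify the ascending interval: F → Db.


Solution.
Letter names: F → D spans 6 letter names → a 6th
Semitones: F → Db = 8 half-steps
A 6th of 8 semitones is a minor 6th
= minor 6th


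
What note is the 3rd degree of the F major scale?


Solution.
Major scale pattern: W-W-H-W-W-W-H (2-2-1-2-2-2-1 semitones)
Starting from F:
  F + 2 semitones → G
  G + 2 semitones → A
  A + 1 semitone → Bb
  Bb + 2 semitones → C
  C + 2 semitones → D
  D + 2 semitones → E
  E + 1 semitone → F
Scale: F G A Bb C D E
Degree 3 = A


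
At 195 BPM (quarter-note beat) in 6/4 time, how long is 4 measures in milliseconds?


Solution.
Quarter-note beat duration = 60000 / 195 ms
Beats per measure (6/4) = 6
One measure = 6 × 60000 / 195 = 360000 / 195 ms
4 measures = 4 × 360000 / 195 = 1440000 / 195
= 7384.6 ms


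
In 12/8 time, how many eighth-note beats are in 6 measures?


Solution.
Time signature 12/8: the bottom number 8 means the eighth note gets one count
The top number 12 means 12 eighth-note beats per measure
Total = 12 × 6 measures
= 72 eighth-note beats


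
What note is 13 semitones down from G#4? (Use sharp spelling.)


Working:
G#4: chromatic position 8 in octave 4 → absolute = 4×12 + 8 = 56
Transpose down 13: 56 - 13 = 43
43 = 3×12 + 7 → G in octave 3
Result = G3


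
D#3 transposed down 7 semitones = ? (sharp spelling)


Reasoning:
D#3: chromatic position 3 in octave 3 → absolute = 3×12 + 3 = 39
Transpose down 7: 39 - 7 = 32
32 = 2×12 + 8 → G# in octave 2
Result = G#2


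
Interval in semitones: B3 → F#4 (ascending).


Step by step:
Absolute semitone position = octave×12 + chromatic position
B3: 3×12 + 11 = 47
F#4: 4×12 + 6 = 54
Difference = 54 - 47 = 7
= 7 semitones


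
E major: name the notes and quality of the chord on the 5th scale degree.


E major scale: E F# G# A B C# D#
Diatonic triad on degree 5 stacks scale notes 5, 7, 2: B D# F#
B→D# = 4 semitones; B→F# = 7 semitones → major triad
= B D# F# (major)


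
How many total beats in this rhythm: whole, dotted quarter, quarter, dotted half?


Beat values:
  whole = 4 beats
  dotted quarter = 1.5 beats
  quarter = 1 beat
  dotted half = 3 beats
Sum = 4 + 1.5 + 1 + 3
= 9.5 beats


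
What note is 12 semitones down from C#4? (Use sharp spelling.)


Step by step:
C#4: chromatic position 1 in octave 4 → absolute = 4×12 + 1 = 49
Transpose down 12: 49 - 12 = 37
37 = 3×12 + 1 → C# in octave 3
Result = C#3


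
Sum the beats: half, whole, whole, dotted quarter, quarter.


Reasoning:
Beat values:
  half = 2 beats
  whole = 4 beats
  whole = 4 beats
  dotted quarter = 1.5 beats
  quarter = 1 beat
Sum = 2 + 4 + 4 + 1.5 + 1
= 12.5 beats


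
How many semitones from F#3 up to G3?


Solution.
Absolute semitone position = octave×12 + chromatic position
F#3: 3×12 + 6 = 42
G3: 3×12 + 7 = 43
Difference = 43 - 42 = 1
= 1 semitone


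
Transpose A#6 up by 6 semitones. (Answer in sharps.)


A#6: chromatic position 10 in octave 6 → absolute = 6×12 + 10 = 82
Transpose up 6: 82 + 6 = 88
88 = 7×12 + 4 → E in octave 7
Result = E7


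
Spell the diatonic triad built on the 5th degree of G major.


Step by step:
G major scale: G A B C D E F#
Diatonic triad on degree 5 stacks scale notes 5, 7, 2: D F# A
D→F# = 4 semitones; D→A = 7 semitones → major triad
= D F# A (major)


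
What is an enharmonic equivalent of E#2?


Enharmonic notes sound the same pitch but are spelled with different letter names
E# and F name the same pitch class
= F2


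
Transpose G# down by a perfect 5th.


Let's work it out.
perfect 5th: 5 letter names, 7 semitones
Letter: G - 4 → C
Pitch: G# - 7 semitones, spelled as a C → C#
= C#


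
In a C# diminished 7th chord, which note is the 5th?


Reasoning:
Diminished 7th chord = root + minor 3rd + diminished 5th + diminished 7th
Seventh chords stack in thirds, so the letter names are C-E-G-B
Root: C#
Minor 3rd above C#: E
Diminished 5th above C#: G
Diminished 7th above C#: Bb
The 5th = G


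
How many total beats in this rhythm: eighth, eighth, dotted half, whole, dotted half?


Reasoning:
Beat values:
  eighth = 0.5 beats
  eighth = 0.5 beats
  dotted half = 3 beats
  whole = 4 beats
  dotted half = 3 beats
Sum = 0.5 + 0.5 + 3 + 4 + 3
= 11 beats


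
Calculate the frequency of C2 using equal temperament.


Solution.
f = 440 × 2^(n/12) where n = semitones from A4
C2: -33 semitones from A4
f = 440 × 2^(-33/12)
f = 65.41 Hz


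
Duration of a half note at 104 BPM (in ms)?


Step by step:
One quarter-note beat = 60000 / BPM = 60000 / 104 ms
Half note = 2 × quarter note
Duration = 2 × 60000 / 104 = 120000 / 104
= 1153.8 ms


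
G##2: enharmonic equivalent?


Solution.
Enharmonic notes sound the same pitch but are spelled with different letter names
G## and A name the same pitch class
= A2


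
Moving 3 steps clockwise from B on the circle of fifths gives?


Reasoning:
Each clockwise step on the circle of fifths moves up a perfect 5th
From B: B → F#/Gb → Db → Ab
= Ab


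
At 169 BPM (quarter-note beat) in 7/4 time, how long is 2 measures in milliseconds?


Reasoning:
Quarter-note beat duration = 60000 / 169 ms
Beats per measure (7/4) = 7
One measure = 7 × 60000 / 169 = 420000 / 169 ms
2 measures = 2 × 420000 / 169 = 840000 / 169
= 4970.4 ms


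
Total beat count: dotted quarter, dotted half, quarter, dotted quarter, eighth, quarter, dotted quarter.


Beat values:
  dotted quarter = 1.5 beats
  dotted half = 3 beats
  quarter = 1 beat
  dotted quarter = 1.5 beats
  eighth = 0.5 beats
  quarter = 1 beat
  dotted quarter = 1.5 beats
Sum = 1.5 + 3 + 1 + 1.5 + 0.5 + 1 + 1.5
= 10 beats


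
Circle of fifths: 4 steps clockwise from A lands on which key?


Reasoning:
Each clockwise step on the circle of fifths moves up a perfect 5th
From A: A → E → B → F#/Gb → Db
= Db


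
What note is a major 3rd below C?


A 3rd spans 3 letter names, so from C we land on A
A major 3rd = 4 semitones below C
Spell A at that pitch: Ab
= Ab


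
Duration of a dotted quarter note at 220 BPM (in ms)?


Let's work it out.
One quarter-note beat = 60000 / BPM = 60000 / 220 ms
Dotted quarter note = 3/2 × quarter note
Duration = 3/2 × 60000 / 220 = 90000 / 220
= 409.1 ms


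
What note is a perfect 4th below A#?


Let's work it out.
A 4th spans 4 letter names, so from A we land on E
A perfect 4th = 5 semitones below A#
Spell E at that pitch: E#
= E#


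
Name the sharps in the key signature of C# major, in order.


Step by step:
Sharp major keys follow the circle of fifths: C(0), G(1), D(2), A(3), E(4), B(5), F#(6), C#(7)
C# major has 7 sharps
Order of sharps: F# C# G# D# A# E# B# → first 7: F#, C#, G#, D#, A#, E#, B#
= F#, C#, G#, D#, A#, E#, B#


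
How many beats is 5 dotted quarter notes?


Base quarter note = 1 beat
Dot 1 adds half the previous value: +1/2
One dotted quarter = 1 + 1/2 = 3/2
5 of them = 5 × 3/2 = 15/2
= 15/2 beats


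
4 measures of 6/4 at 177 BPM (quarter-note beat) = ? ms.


Working:
Quarter-note beat duration = 60000 / 177 ms
Beats per measure (6/4) = 6
One measure = 6 × 60000 / 177 = 360000 / 177 ms
4 measures = 4 × 360000 / 177 = 1440000 / 177
= 8135.6 ms


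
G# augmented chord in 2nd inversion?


Step by step:
Root position: G# B# D##
2nd inversion: move root and 3rd up an octave
Bass note: D##
Notes (bottom to top) = D## G# B#


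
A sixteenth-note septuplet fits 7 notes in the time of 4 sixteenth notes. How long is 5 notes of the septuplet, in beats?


Reasoning:
Septuplet: 7 notes occupy the space of 4 sixteenth notes
Space = 4 × 1/4 = 1 beat
Each septuplet note = 1 / 7 = 1/7 beats
5 notes = 5 × 1/7 = 5/7
= 5/7 beats


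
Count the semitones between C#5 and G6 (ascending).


Working:
Absolute semitone position = octave×12 + chromatic position
C#5: 5×12 + 1 = 61
G6: 6×12 + 7 = 79
Difference = 79 - 61 = 18
= 18 semitones


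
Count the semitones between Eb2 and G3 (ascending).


Step by step:
Absolute semitone position = octave×12 + chromatic position
Eb2: 2×12 + 3 = 27
G3: 3×12 + 7 = 43
Difference = 43 - 27 = 16
= 16 semitones


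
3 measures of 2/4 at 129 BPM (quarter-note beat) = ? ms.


Quarter-note beat duration = 60000 / 129 ms
Beats per measure (2/4) = 2
One measure = 2 × 60000 / 129 = 120000 / 129 ms
3 measures = 3 × 120000 / 129 = 360000 / 129
= 2790.7 ms


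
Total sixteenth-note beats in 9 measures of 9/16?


Reasoning:
Time signature 9/16: the bottom number 16 means the sixteenth note gets one count
The top number 9 means 9 sixteenth-note beats per measure
Total = 9 × 9 measures
= 81 sixteenth-note beats


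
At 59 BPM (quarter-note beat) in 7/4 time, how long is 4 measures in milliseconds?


Quarter-note beat duration = 60000 / 59 ms
Beats per measure (7/4) = 7
One measure = 7 × 60000 / 59 = 420000 / 59 ms
4 measures = 4 × 420000 / 59 = 1680000 / 59
= 28474.6 ms
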